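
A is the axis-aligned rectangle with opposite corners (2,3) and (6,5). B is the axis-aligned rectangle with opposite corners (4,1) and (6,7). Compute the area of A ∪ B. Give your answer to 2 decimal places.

16.00

By inclusion–exclusion:
Individual areas: |A| = 8, |B| = 12.
|A∩B|: x∈[4,6], y∈[3,5] → 2·2 = 4.
|A ∪ B| = 20 − 4 = 16.00.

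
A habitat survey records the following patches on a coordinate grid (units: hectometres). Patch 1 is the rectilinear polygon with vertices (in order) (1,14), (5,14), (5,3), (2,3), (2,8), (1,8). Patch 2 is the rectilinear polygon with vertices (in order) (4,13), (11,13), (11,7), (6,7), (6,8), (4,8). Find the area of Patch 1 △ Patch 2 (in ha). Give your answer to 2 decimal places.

69.00

|Patch 1| = 39, |Patch 2| = 40, |Patch 1∩Patch 2| = 5.
|Patch 1 △ Patch 2| = |Patch 1| + |Patch 2| − 2·|Patch 1∩Patch 2| = 39 + 40 − 10 = 69.00.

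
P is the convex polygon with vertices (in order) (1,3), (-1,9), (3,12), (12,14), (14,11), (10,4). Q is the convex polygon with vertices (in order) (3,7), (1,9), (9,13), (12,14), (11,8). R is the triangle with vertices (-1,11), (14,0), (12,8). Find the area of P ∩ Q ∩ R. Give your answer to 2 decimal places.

14.08

The intersection is the polygon with vertices (3.105,10.053), (11.037,8.222), (11,8), (4.243,7.155), (1.432,9.216).
By the shoelace formula its area is 14.08.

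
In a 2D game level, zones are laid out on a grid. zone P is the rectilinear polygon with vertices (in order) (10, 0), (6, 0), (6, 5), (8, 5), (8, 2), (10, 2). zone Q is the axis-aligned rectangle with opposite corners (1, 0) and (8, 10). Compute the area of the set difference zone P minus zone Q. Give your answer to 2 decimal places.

4.00

|zone P| = 14, |zone P∩zone Q| = 10.
|zone P ∖ zone Q| = |zone P| − |zone P∩zone Q| = 14 − 10 = 4.00.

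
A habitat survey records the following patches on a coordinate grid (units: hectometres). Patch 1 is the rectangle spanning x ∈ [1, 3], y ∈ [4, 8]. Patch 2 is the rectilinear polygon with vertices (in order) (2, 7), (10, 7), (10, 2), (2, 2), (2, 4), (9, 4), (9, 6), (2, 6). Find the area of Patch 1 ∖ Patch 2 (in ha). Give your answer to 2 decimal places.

|Patch 1| = 8, |Patch 1∩Patch 2| = 1.
|Patch 1 ∖ Patch 2| = |Patch 1| − |Patch 1∩Patch 2| = 8 − 1 = 7.00.

7.00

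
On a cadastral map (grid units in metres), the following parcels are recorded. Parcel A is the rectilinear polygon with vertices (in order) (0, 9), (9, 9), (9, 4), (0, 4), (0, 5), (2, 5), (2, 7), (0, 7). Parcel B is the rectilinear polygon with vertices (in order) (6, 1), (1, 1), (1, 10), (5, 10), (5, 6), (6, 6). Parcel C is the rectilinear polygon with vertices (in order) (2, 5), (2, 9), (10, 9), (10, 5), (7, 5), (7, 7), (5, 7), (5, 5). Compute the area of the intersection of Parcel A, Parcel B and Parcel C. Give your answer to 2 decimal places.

The intersection is the polygon with vertices (5,7), (5,6), (5,5), (2,5), (2,7), (2,9), (5,9).
By the shoelace formula its area is 12.00.

12.00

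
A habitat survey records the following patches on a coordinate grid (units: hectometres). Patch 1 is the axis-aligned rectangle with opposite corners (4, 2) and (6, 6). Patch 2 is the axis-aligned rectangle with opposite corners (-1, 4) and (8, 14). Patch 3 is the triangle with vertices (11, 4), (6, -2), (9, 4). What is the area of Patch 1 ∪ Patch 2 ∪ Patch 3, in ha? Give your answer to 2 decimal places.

100.00

By inclusion–exclusion:
Individual areas: |Patch 1| = 8, |Patch 2| = 90, |Patch 3| = 6.
|Patch 1∩Patch 2|: x∈[4,6], y∈[4,6] → 2·2 = 4.
|Patch 1∩Patch 3| = 0.
|Patch 2∩Patch 3| = 0.
|Patch 1∩Patch 2∩Patch 3| = 0.
|Patch 1 ∪ Patch 2 ∪ Patch 3| = 104 − 4 + 0 = 100.00.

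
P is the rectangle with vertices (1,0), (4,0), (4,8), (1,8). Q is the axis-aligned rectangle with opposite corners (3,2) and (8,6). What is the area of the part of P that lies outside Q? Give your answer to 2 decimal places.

20.00

|P∩Q|: x∈[3,4], y∈[2,6] → 1·4 = 4.
|P| = 24.
|P ∖ Q| = |P| − |P∩Q| = 24 − 4 = 20.00.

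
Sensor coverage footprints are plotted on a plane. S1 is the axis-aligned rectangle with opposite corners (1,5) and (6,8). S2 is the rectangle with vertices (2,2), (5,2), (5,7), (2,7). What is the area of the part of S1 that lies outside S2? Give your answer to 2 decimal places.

9.00

|S1∩S2|: x∈[2,5], y∈[5,7] → 3·2 = 6.
|S1| = 15.
|S1 ∖ S2| = |S1| − |S1∩S2| = 15 − 6 = 9.00.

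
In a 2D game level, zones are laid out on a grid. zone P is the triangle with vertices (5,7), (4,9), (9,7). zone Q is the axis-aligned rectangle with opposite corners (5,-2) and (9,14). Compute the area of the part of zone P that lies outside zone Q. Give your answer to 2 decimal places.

|zone P| = 4, |zone P∩zone Q| = 3.2.
|zone P ∖ zone Q| = |zone P| − |zone P∩zone Q| = 4 − 3.2 = 0.80.

0.80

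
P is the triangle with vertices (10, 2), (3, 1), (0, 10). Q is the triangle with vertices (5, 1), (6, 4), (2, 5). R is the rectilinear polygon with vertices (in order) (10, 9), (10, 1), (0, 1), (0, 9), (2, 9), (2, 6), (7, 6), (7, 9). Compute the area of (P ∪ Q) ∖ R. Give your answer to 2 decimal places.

|P ∪ Q| = 33.0419.
|(P ∪ Q) ∩ R| = 28.9836.
|(P ∪ Q) ∖ R| = 33.0419 − 28.9836 = 4.06.

4.06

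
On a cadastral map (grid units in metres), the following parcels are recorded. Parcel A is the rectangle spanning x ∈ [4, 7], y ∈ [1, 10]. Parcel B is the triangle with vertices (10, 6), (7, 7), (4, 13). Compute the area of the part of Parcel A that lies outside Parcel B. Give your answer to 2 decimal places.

24.86

|Parcel A| = 27, |Parcel A∩Parcel B| = 2.1429.
|Parcel A ∖ Parcel B| = |Parcel A| − |Parcel A∩Parcel B| = 27 − 2.1429 = 24.86.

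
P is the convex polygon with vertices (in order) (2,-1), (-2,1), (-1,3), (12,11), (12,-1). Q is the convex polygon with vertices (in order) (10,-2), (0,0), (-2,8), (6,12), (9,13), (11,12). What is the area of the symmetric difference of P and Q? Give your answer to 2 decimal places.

80.54

|P| = 103, |Q| = 139.5, |P∩Q| = 80.9778.
|P △ Q| = |P| + |Q| − 2·|P∩Q| = 103 + 139.5 − 161.9556 = 80.54.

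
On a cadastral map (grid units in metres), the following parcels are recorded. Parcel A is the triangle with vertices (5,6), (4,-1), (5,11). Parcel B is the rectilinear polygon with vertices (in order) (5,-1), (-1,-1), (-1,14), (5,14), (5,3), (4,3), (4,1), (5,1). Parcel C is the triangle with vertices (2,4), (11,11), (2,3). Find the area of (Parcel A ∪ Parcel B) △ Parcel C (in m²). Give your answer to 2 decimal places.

|Parcel A ∪ Parcel B| = 88.3571.
|(Parcel A ∪ Parcel B) ∩ Parcel C| = 2.5.
|(Parcel A ∪ Parcel B) △ Parcel C| = 88.3571 + 4.5 − 5 = 87.86.

87.86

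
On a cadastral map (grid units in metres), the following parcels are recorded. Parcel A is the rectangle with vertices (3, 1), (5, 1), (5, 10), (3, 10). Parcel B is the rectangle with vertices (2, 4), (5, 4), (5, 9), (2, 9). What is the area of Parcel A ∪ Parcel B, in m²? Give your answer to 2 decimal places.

23.00

By inclusion–exclusion:
Individual areas: |Parcel A| = 18, |Parcel B| = 15.
|Parcel A∩Parcel B|: x∈[3,5], y∈[4,9] → 2·5 = 10.
|Parcel A ∪ Parcel B| = 33 − 10 = 23.00.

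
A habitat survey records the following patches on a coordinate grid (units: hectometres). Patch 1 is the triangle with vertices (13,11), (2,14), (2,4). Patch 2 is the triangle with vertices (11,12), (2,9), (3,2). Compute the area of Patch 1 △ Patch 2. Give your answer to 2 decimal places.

|Patch 1| = 55, |Patch 2| = 33, |Patch 1∩Patch 2| = 26.779.
|Patch 1 △ Patch 2| = |Patch 1| + |Patch 2| − 2·|Patch 1∩Patch 2| = 55 + 33 − 53.558 = 34.44.

34.44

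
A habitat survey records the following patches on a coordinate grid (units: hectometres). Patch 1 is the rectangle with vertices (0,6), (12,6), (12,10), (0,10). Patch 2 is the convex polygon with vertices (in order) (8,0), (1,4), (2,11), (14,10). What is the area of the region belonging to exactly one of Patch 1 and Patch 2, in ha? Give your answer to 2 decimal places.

|Patch 1| = 48, |Patch 2| = 89.5, |Patch 1∩Patch 2| = 41.581.
|Patch 1 △ Patch 2| = |Patch 1| + |Patch 2| − 2·|Patch 1∩Patch 2| = 48 + 89.5 − 83.1619 = 54.34.

54.34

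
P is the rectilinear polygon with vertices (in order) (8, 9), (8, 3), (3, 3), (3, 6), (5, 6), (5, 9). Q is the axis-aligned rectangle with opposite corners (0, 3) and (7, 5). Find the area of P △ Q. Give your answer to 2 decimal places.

22.00

|P| = 24, |Q| = 14, |P∩Q| = 8.
|P △ Q| = |P| + |Q| − 2·|P∩Q| = 24 + 14 − 16 = 22.00.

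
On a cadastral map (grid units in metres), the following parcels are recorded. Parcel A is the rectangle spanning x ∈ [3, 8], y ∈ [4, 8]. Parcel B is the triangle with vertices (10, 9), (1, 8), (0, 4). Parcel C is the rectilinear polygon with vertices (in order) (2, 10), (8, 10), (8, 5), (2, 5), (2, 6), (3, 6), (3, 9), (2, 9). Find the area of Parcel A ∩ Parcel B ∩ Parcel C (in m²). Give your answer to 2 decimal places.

The intersection is the polygon with vertices (8,8), (3,5.5), (3,6), (3,8).
By the shoelace formula its area is 6.25.

6.25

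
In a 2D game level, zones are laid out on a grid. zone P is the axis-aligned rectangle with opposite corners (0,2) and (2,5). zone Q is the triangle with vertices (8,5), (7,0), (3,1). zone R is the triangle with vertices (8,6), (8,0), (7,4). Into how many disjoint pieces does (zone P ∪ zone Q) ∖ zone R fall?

(zone P ∪ zone Q) ∖ zone R splits into 2 disjoint pieces (area 6, area 9.3056).

2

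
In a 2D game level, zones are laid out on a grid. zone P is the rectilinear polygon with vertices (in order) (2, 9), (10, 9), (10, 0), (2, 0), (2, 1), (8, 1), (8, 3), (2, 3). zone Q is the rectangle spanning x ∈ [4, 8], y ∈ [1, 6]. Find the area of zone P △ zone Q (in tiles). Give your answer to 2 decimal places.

|zone P| = 60, |zone Q| = 20, |zone P∩zone Q| = 12.
|zone P △ zone Q| = |zone P| + |zone Q| − 2·|zone P∩zone Q| = 60 + 20 − 24 = 56.00.

56.00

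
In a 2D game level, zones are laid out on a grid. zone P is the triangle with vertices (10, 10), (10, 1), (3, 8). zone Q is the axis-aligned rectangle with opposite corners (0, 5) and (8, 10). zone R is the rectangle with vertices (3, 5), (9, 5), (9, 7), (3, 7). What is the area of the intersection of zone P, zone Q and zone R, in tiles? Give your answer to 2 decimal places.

6.00

The intersection is the polygon with vertices (8,5), (6,5), (4,7), (8,7).
By the shoelace formula its area is 6.00.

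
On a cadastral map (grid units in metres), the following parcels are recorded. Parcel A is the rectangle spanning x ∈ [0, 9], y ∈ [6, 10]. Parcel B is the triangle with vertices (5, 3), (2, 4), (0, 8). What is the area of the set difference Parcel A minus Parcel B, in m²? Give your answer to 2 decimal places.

35.00

|Parcel A| = 36, |Parcel A∩Parcel B| = 1.
|Parcel A ∖ Parcel B| = |Parcel A| − |Parcel A∩Parcel B| = 36 − 1 = 35.00.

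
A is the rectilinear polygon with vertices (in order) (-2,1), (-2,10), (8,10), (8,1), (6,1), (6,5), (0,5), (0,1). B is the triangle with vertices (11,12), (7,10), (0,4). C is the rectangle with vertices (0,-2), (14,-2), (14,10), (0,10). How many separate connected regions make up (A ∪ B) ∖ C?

(A ∪ B) ∖ C splits into 2 disjoint pieces (area 18, area 1.25).

2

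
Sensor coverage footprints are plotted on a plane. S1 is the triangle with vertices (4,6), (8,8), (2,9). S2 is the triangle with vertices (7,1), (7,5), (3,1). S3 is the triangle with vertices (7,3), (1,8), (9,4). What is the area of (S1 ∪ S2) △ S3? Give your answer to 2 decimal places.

21.32

|S1 ∪ S2| = 16.
|(S1 ∪ S2) ∩ S3| = 1.3409.
|(S1 ∪ S2) △ S3| = 16 + 8 − 2.6818 = 21.32.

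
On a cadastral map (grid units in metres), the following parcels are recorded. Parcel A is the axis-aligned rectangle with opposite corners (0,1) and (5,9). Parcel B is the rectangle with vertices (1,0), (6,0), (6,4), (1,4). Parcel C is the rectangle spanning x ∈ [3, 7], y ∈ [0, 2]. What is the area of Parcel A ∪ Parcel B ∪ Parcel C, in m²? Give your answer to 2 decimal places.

By inclusion–exclusion:
Individual areas: |Parcel A| = 40, |Parcel B| = 20, |Parcel C| = 8.
|Parcel A∩Parcel B|: x∈[1,5], y∈[1,4] → 4·3 = 12.
|Parcel A∩Parcel C|: x∈[3,5], y∈[1,2] → 2·1 = 2.
|Parcel B∩Parcel C|: x∈[3,6], y∈[0,2] → 3·2 = 6.
|Parcel A∩Parcel B∩Parcel C| = 2.
|Parcel A ∪ Parcel B ∪ Parcel C| = 68 − 20 + 2 = 50.00.

50.00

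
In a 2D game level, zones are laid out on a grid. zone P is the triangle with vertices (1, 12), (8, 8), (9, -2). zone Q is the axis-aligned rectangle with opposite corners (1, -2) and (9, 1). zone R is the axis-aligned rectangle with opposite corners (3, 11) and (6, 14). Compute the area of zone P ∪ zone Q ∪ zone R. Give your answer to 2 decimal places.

63.88

By inclusion–exclusion:
Individual areas: |zone P| = 33, |zone Q| = 24, |zone R| = 9.
|zone P∩zone Q| = 2.1214.
|zone P∩zone R| = 0.
|zone Q∩zone R| = 0 (no overlap).
|zone P∩zone Q∩zone R| = 0.
|zone P ∪ zone Q ∪ zone R| = 66 − 2.1214 + 0 = 63.88.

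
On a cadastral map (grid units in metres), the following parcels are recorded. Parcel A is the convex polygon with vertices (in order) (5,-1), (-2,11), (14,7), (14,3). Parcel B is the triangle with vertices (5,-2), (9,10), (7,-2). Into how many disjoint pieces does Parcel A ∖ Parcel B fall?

2

Parcel A ∖ Parcel B splits into 2 disjoint pieces (area 55.1505, area 36.09).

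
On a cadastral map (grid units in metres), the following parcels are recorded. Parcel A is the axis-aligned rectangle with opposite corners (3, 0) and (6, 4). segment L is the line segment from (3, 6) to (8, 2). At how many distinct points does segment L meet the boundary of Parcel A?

2

The segment meets the boundary at (6,3.6), (5.5,4).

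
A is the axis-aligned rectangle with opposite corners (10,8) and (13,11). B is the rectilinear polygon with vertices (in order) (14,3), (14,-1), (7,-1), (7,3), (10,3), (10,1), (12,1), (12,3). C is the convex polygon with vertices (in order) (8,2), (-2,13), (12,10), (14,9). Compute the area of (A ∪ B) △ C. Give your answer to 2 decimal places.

|A ∪ B| = 33.
|(A ∪ B) ∩ C| = 7.0617.
|(A ∪ B) △ C| = 33 + 72 − 14.1234 = 90.88.

90.88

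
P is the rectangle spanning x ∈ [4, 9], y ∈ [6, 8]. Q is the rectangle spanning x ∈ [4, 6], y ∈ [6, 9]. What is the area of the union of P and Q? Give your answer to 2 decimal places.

12.00

By inclusion–exclusion:
Individual areas: |P| = 10, |Q| = 6.
|P∩Q|: x∈[4,6], y∈[6,8] → 2·2 = 4.
|P ∪ Q| = 16 − 4 = 12.00.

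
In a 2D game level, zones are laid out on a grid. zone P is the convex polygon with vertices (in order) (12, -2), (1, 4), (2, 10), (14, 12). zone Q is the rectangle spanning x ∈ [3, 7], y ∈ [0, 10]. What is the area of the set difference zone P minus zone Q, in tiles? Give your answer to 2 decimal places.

|zone P| = 118, |zone P∩zone Q| = 32.7273.
|zone P ∖ zone Q| = |zone P| − |zone P∩zone Q| = 118 − 32.7273 = 85.27.

85.27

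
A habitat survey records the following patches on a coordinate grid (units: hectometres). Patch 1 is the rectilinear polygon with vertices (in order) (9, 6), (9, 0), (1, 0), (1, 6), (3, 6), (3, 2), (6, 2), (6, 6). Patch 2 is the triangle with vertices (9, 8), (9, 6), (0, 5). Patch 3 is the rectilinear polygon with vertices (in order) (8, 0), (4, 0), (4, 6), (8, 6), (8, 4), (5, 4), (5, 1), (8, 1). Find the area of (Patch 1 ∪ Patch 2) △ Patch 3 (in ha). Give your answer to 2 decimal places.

38.83

|Patch 1 ∪ Patch 2| = 43.6111.
|(Patch 1 ∪ Patch 2) ∩ Patch 3| = 9.8889.
|(Patch 1 ∪ Patch 2) △ Patch 3| = 43.6111 + 15 − 19.7778 = 38.83.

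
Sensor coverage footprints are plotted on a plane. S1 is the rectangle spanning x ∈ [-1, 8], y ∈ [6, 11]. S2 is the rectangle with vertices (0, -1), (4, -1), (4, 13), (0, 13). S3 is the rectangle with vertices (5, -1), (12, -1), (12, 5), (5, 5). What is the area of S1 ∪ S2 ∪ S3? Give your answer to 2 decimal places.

123.00

By inclusion–exclusion:
Individual areas: |S1| = 45, |S2| = 56, |S3| = 42.
|S1∩S2|: x∈[0,4], y∈[6,11] → 4·5 = 20.
|S1∩S3| = 0 (no overlap).
|S2∩S3| = 0 (no overlap).
|S1∩S2∩S3| = 0.
|S1 ∪ S2 ∪ S3| = 143 − 20 + 0 = 123.00.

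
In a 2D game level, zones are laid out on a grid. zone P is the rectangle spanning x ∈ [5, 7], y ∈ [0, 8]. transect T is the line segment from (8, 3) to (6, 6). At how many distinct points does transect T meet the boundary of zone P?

1

The segment meets the boundary at (7,4.5).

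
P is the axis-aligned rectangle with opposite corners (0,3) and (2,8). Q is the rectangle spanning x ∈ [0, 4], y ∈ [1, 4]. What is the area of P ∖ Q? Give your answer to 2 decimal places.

8.00

|P∩Q|: x∈[0,2], y∈[3,4] → 2·1 = 2.
|P| = 10.
|P ∖ Q| = |P| − |P∩Q| = 10 − 2 = 8.00.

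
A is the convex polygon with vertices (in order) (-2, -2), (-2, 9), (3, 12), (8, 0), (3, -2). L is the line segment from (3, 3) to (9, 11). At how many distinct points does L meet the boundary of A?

1

The segment meets the boundary at (5.411,6.214).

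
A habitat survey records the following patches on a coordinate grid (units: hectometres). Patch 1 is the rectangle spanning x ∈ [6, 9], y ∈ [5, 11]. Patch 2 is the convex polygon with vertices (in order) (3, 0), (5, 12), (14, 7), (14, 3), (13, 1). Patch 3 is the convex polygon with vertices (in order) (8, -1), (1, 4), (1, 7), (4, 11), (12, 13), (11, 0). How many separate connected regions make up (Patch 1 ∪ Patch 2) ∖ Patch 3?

(Patch 1 ∪ Patch 2) ∖ Patch 3 splits into 3 disjoint pieces (area 16.9543, area 3.5677, area 0.3981).

3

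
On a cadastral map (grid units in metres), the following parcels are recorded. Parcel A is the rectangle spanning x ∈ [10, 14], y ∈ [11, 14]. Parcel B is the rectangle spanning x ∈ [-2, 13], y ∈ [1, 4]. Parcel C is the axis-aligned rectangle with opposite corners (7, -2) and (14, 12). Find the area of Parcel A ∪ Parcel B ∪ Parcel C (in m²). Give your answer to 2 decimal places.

By inclusion–exclusion:
Individual areas: |Parcel A| = 12, |Parcel B| = 45, |Parcel C| = 98.
|Parcel A∩Parcel B| = 0 (no overlap).
|Parcel A∩Parcel C|: x∈[10,14], y∈[11,12] → 4·1 = 4.
|Parcel B∩Parcel C|: x∈[7,13], y∈[1,4] → 6·3 = 18.
|Parcel A∩Parcel B∩Parcel C| = 0.
|Parcel A ∪ Parcel B ∪ Parcel C| = 155 − 22 + 0 = 133.00.

133.00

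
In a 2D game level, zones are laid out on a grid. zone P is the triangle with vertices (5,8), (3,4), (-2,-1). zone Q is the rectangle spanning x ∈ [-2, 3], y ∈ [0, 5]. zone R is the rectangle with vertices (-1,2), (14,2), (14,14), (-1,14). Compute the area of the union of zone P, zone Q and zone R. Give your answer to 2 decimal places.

193.11

By inclusion–exclusion:
Individual areas: |zone P| = 5, |zone Q| = 25, |zone R| = 180.
|zone P∩zone Q| = 3.3889.
|zone P∩zone R| = 4.
|zone Q∩zone R|: x∈[-1,3], y∈[2,5] → 4·3 = 12.
|zone P∩zone Q∩zone R| = 2.5.
|zone P ∪ zone Q ∪ zone R| = 210 − 19.3889 + 2.5 = 193.11.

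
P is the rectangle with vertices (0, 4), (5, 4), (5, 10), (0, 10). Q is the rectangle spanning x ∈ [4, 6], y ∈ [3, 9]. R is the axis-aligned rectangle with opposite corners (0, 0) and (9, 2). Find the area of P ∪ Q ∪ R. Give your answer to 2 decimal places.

55.00

By inclusion–exclusion:
Individual areas: |P| = 30, |Q| = 12, |R| = 18.
|P∩Q|: x∈[4,5], y∈[4,9] → 1·5 = 5.
|P∩R| = 0 (no overlap).
|Q∩R| = 0 (no overlap).
|P∩Q∩R| = 0.
|P ∪ Q ∪ R| = 60 − 5 + 0 = 55.00.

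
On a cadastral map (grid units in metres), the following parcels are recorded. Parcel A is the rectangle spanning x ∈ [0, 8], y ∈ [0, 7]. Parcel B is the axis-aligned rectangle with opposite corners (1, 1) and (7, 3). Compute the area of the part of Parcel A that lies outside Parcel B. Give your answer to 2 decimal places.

|Parcel A∩Parcel B|: x∈[1,7], y∈[1,3] → 6·2 = 12.
|Parcel A| = 56.
|Parcel A ∖ Parcel B| = |Parcel A| − |Parcel A∩Parcel B| = 56 − 12 = 44.00.

44.00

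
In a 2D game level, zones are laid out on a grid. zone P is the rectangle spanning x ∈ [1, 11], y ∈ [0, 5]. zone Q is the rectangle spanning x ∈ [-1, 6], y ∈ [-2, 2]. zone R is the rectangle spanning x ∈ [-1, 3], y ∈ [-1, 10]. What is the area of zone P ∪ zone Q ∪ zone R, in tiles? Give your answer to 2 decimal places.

94.00

By inclusion–exclusion:
Individual areas: |zone P| = 50, |zone Q| = 28, |zone R| = 44.
|zone P∩zone Q|: x∈[1,6], y∈[0,2] → 5·2 = 10.
|zone P∩zone R|: x∈[1,3], y∈[0,5] → 2·5 = 10.
|zone Q∩zone R|: x∈[-1,3], y∈[-1,2] → 4·3 = 12.
|zone P∩zone Q∩zone R| = 4.
|zone P ∪ zone Q ∪ zone R| = 122 − 32 + 4 = 94.00.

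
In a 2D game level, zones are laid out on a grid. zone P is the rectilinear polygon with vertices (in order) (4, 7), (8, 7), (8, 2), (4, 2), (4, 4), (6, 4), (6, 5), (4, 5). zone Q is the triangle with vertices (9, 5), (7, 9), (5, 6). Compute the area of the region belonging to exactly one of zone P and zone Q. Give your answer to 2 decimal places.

17.42

|zone P| = 18, |zone Q| = 7, |zone P∩zone Q| = 3.7917.
|zone P △ zone Q| = |zone P| + |zone Q| − 2·|zone P∩zone Q| = 18 + 7 − 7.5833 = 17.42.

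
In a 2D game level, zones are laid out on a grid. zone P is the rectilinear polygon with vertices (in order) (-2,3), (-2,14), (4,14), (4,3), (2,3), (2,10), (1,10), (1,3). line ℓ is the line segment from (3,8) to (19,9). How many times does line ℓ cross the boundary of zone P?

1

The segment meets the boundary at (4,8.062).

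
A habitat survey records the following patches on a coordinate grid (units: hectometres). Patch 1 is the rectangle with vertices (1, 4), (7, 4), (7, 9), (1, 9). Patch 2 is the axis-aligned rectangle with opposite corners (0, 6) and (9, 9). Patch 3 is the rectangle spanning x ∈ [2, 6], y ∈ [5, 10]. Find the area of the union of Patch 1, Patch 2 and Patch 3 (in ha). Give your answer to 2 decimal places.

43.00

By inclusion–exclusion:
Individual areas: |Patch 1| = 30, |Patch 2| = 27, |Patch 3| = 20.
|Patch 1∩Patch 2|: x∈[1,7], y∈[6,9] → 6·3 = 18.
|Patch 1∩Patch 3|: x∈[2,6], y∈[5,9] → 4·4 = 16.
|Patch 2∩Patch 3|: x∈[2,6], y∈[6,9] → 4·3 = 12.
|Patch 1∩Patch 2∩Patch 3| = 12.
|Patch 1 ∪ Patch 2 ∪ Patch 3| = 77 − 46 + 12 = 43.00.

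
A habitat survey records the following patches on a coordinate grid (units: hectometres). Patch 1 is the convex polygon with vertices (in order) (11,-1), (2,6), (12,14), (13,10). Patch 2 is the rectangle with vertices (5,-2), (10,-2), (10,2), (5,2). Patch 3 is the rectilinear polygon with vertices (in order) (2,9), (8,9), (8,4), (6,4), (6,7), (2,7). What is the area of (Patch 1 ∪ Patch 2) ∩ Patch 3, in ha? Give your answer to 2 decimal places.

13.00

The region (Patch 1 ∪ Patch 2) ∩ Patch 3 is the polygon with vertices (5.75,9), (8,9), (8,4), (6,4), (6,7), (3.25,7).
By the shoelace formula its area is 13.00.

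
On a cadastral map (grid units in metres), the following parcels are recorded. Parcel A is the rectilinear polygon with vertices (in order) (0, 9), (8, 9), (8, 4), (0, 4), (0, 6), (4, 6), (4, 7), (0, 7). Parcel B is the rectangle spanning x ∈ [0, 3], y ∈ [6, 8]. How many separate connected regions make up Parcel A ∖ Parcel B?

Parcel A ∖ Parcel B is a single connected region.

1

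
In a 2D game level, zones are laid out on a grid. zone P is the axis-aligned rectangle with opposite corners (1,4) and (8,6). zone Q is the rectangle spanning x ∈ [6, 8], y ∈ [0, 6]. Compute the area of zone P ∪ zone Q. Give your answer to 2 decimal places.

By inclusion–exclusion:
Individual areas: |zone P| = 14, |zone Q| = 12.
|zone P∩zone Q|: x∈[6,8], y∈[4,6] → 2·2 = 4.
|zone P ∪ zone Q| = 26 − 4 = 22.00.

22.00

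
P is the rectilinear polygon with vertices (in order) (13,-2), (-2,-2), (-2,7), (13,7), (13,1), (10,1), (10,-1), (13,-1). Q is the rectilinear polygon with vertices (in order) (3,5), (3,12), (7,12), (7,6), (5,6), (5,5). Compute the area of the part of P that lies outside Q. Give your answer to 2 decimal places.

|P| = 129, |P∩Q| = 6.
|P ∖ Q| = |P| − |P∩Q| = 129 − 6 = 123.00.

123.00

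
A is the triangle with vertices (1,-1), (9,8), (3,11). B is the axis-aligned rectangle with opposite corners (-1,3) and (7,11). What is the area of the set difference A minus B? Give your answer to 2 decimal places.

9.03

|A| = 39, |A∩B| = 29.9722.
|A ∖ B| = |A| − |A∩B| = 39 − 29.9722 = 9.03.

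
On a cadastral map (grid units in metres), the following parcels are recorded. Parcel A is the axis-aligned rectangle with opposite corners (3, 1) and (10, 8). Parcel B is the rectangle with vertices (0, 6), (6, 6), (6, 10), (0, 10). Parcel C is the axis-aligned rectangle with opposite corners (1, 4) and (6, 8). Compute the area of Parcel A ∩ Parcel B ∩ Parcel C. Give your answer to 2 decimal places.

The intersection is the polygon with vertices (6,8), (6,6), (3,6), (3,8).
By the shoelace formula its area is 6.00.

6.00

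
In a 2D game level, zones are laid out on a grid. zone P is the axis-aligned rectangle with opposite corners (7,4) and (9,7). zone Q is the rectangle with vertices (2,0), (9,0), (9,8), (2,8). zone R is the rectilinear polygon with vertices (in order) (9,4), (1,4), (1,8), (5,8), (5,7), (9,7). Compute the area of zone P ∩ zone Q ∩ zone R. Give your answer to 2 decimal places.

The intersection is the polygon with vertices (7,4), (7,7), (9,7), (9,4).
By the shoelace formula its area is 6.00.

6.00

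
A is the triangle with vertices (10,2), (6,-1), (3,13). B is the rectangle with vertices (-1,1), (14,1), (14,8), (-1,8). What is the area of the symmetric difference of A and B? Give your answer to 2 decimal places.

89.24

|A| = 32.5, |B| = 105, |A∩B| = 24.1288.
|A △ B| = |A| + |B| − 2·|A∩B| = 32.5 + 105 − 48.2576 = 89.24.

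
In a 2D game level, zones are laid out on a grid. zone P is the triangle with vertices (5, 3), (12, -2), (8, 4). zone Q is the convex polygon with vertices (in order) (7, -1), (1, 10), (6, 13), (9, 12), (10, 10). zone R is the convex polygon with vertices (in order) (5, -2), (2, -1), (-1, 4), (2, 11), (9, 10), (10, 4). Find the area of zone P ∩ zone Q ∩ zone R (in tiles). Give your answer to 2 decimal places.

4.51

The intersection is the polygon with vertices (8,4), (8.258,3.613), (7.587,1.152), (5,3).
By the shoelace formula its area is 4.51.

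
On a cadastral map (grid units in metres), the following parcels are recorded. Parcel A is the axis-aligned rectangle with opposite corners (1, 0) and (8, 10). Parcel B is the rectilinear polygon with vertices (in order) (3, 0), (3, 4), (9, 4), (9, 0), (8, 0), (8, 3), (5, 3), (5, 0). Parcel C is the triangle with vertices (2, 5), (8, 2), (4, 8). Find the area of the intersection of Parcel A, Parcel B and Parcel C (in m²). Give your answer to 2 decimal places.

2.00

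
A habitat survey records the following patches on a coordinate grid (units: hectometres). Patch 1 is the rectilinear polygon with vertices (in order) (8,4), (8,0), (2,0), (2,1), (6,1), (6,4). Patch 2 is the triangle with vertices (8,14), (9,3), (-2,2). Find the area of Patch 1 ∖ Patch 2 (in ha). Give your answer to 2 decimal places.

9.64

|Patch 1| = 12, |Patch 1∩Patch 2| = 2.3636.
|Patch 1 ∖ Patch 2| = |Patch 1| − |Patch 1∩Patch 2| = 12 − 2.3636 = 9.64.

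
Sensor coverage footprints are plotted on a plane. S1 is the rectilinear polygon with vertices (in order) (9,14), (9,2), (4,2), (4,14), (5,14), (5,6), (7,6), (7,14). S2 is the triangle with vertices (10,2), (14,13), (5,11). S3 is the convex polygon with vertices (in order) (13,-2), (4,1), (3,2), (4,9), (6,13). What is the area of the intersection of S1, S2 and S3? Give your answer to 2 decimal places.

6.23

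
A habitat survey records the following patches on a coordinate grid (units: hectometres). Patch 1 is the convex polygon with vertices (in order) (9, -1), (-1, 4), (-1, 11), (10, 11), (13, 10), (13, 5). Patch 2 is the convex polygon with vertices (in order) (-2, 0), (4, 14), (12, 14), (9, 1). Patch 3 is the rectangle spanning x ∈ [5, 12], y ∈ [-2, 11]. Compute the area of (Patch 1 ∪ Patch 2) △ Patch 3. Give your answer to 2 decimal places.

|Patch 1 ∪ Patch 2| = 168.2158.
|(Patch 1 ∪ Patch 2) ∩ Patch 3| = 72.9599.
|(Patch 1 ∪ Patch 2) △ Patch 3| = 168.2158 + 91 − 145.9197 = 113.30.

113.30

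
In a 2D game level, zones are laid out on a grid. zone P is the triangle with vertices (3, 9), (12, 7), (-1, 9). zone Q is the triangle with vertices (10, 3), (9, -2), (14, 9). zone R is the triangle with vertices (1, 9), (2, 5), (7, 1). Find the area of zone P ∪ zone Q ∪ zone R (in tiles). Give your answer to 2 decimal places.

By inclusion–exclusion:
Individual areas: |zone P| = 4, |zone Q| = 7, |zone R| = 8.
|zone P∩zone Q| = 0.
|zone P∩zone R| = 0.0278.
|zone Q∩zone R| = 0.
|zone P∩zone Q∩zone R| = 0.
|zone P ∪ zone Q ∪ zone R| = 19 − 0.0278 + 0 = 18.97.

18.97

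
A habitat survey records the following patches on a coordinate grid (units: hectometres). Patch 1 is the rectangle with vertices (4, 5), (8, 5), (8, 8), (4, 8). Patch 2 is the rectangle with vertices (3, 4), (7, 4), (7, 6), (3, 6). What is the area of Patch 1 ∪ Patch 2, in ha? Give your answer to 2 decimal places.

17.00

By inclusion–exclusion:
Individual areas: |Patch 1| = 12, |Patch 2| = 8.
|Patch 1∩Patch 2|: x∈[4,7], y∈[5,6] → 3·1 = 3.
|Patch 1 ∪ Patch 2| = 20 − 3 = 17.00.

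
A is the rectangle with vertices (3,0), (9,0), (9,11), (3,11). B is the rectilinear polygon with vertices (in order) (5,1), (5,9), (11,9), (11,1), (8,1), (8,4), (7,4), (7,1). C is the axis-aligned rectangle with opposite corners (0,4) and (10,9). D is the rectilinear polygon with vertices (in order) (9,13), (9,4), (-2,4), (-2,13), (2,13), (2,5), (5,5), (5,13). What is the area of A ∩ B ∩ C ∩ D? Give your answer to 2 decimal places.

20.00

The intersection is the polygon with vertices (5,4), (5,5), (5,9), (9,9), (9,4), (8,4), (7,4).
By the shoelace formula its area is 20.00.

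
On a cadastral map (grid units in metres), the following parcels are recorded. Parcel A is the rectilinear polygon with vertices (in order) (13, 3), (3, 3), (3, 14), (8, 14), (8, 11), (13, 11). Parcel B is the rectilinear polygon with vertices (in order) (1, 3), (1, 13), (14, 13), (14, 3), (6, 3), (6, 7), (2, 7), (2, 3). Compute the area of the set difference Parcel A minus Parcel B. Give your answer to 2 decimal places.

17.00

|Parcel A| = 95, |Parcel A∩Parcel B| = 78.
|Parcel A ∖ Parcel B| = |Parcel A| − |Parcel A∩Parcel B| = 95 − 78 = 17.00.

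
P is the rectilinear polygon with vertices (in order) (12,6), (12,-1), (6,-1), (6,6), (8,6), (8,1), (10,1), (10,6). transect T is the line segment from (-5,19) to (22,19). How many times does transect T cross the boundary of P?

The segment lies entirely outside P and never meets its boundary.

0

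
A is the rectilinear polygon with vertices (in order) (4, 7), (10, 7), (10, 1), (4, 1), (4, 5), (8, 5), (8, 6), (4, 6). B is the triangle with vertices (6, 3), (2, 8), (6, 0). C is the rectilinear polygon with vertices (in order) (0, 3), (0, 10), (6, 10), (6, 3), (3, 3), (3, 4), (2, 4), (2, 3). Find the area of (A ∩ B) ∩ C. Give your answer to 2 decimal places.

The region (A ∩ B) ∩ C is the polygon with vertices (4,4), (4,5), (4.4,5), (6,3), (4.5,3).
By the shoelace formula its area is 2.15.

2.15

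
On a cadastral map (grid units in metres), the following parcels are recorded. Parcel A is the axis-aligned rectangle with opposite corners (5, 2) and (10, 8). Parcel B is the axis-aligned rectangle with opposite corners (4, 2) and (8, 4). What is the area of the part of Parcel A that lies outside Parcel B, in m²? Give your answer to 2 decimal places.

|Parcel A∩Parcel B|: x∈[5,8], y∈[2,4] → 3·2 = 6.
|Parcel A| = 30.
|Parcel A ∖ Parcel B| = |Parcel A| − |Parcel A∩Parcel B| = 30 − 6 = 24.00.

24.00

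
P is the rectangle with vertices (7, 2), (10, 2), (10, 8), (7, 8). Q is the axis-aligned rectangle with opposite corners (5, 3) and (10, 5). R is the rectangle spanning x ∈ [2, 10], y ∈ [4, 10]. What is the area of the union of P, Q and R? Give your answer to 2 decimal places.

56.00

By inclusion–exclusion:
Individual areas: |P| = 18, |Q| = 10, |R| = 48.
|P∩Q|: x∈[7,10], y∈[3,5] → 3·2 = 6.
|P∩R|: x∈[7,10], y∈[4,8] → 3·4 = 12.
|Q∩R|: x∈[5,10], y∈[4,5] → 5·1 = 5.
|P∩Q∩R| = 3.
|P ∪ Q ∪ R| = 76 − 23 + 3 = 56.00.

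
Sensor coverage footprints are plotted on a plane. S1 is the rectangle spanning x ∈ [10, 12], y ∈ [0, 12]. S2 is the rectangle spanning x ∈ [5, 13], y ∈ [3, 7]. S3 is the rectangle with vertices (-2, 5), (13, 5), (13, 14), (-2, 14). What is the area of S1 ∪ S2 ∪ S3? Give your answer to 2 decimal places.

157.00

By inclusion–exclusion:
Individual areas: |S1| = 24, |S2| = 32, |S3| = 135.
|S1∩S2|: x∈[10,12], y∈[3,7] → 2·4 = 8.
|S1∩S3|: x∈[10,12], y∈[5,12] → 2·7 = 14.
|S2∩S3|: x∈[5,13], y∈[5,7] → 8·2 = 16.
|S1∩S2∩S3| = 4.
|S1 ∪ S2 ∪ S3| = 191 − 38 + 4 = 157.00.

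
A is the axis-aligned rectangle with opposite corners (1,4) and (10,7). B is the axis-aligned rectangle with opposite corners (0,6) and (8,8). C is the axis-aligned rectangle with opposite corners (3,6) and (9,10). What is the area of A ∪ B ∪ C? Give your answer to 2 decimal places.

49.00

By inclusion–exclusion:
Individual areas: |A| = 27, |B| = 16, |C| = 24.
|A∩B|: x∈[1,8], y∈[6,7] → 7·1 = 7.
|A∩C|: x∈[3,9], y∈[6,7] → 6·1 = 6.
|B∩C|: x∈[3,8], y∈[6,8] → 5·2 = 10.
|A∩B∩C| = 5.
|A ∪ B ∪ C| = 67 − 23 + 5 = 49.00.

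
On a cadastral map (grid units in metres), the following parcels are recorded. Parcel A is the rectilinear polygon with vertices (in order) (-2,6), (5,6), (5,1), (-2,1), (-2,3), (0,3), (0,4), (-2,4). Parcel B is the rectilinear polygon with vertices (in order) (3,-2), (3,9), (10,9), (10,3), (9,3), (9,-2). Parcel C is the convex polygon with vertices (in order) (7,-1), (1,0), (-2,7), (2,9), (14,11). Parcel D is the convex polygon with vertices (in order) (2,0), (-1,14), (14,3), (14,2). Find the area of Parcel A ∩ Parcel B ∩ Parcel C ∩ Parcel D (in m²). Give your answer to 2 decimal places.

10.00

The intersection is the polygon with vertices (3,1), (3,6), (5,6), (5,1).
By the shoelace formula its area is 10.00.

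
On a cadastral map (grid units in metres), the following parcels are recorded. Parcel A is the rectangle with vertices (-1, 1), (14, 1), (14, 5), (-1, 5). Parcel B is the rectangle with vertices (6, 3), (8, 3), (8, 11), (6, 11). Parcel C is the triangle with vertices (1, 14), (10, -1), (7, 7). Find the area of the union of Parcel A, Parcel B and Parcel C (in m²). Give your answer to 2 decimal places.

78.70

By inclusion–exclusion:
Individual areas: |Parcel A| = 60, |Parcel B| = 16, |Parcel C| = 13.5.
|Parcel A∩Parcel B|: x∈[6,8], y∈[3,5] → 2·2 = 4.
|Parcel A∩Parcel C| = 3.6.
|Parcel B∩Parcel C| = 5.1167.
|Parcel A∩Parcel B∩Parcel C| = 1.9167.
|Parcel A ∪ Parcel B ∪ Parcel C| = 89.5 − 12.7167 + 1.9167 = 78.70.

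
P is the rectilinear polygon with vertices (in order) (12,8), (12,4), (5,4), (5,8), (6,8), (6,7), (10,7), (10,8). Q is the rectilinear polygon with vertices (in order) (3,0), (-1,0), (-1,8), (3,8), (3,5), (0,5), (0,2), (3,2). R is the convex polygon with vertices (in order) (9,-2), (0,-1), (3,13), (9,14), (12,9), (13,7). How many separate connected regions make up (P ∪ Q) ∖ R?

(P ∪ Q) ∖ R splits into 2 disjoint pieces (area 0.125, area 13.6786).

2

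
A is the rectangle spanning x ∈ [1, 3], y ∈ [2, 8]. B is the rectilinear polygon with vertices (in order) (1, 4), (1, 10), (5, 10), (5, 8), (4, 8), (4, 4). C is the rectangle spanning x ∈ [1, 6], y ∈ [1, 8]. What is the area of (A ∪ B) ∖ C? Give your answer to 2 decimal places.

|A ∪ B| = 24.
|(A ∪ B) ∩ C| = 16.
|(A ∪ B) ∖ C| = 24 − 16 = 8.00.

8.00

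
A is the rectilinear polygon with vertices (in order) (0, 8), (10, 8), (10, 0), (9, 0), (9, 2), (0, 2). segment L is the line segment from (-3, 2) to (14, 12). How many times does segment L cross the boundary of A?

The segment meets the boundary at (0,3.765), (7.2,8).

2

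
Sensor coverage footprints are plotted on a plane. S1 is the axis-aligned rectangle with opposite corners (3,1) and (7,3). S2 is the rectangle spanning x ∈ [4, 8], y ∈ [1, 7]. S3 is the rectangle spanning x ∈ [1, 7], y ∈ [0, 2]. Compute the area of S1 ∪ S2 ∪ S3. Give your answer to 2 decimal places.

34.00

By inclusion–exclusion:
Individual areas: |S1| = 8, |S2| = 24, |S3| = 12.
|S1∩S2|: x∈[4,7], y∈[1,3] → 3·2 = 6.
|S1∩S3|: x∈[3,7], y∈[1,2] → 4·1 = 4.
|S2∩S3|: x∈[4,7], y∈[1,2] → 3·1 = 3.
|S1∩S2∩S3| = 3.
|S1 ∪ S2 ∪ S3| = 44 − 13 + 3 = 34.00.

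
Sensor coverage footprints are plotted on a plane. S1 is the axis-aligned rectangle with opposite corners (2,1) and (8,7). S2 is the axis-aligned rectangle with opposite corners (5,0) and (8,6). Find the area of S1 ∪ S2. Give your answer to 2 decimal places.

By inclusion–exclusion:
Individual areas: |S1| = 36, |S2| = 18.
|S1∩S2|: x∈[5,8], y∈[1,6] → 3·5 = 15.
|S1 ∪ S2| = 54 − 15 = 39.00.

39.00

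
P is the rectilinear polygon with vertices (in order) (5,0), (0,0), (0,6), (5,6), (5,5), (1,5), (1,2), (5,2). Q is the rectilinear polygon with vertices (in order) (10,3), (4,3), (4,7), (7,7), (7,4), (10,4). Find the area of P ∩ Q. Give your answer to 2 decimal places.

1.00

The intersection is the polygon with vertices (5,6), (5,5), (4,5), (4,6).
By the shoelace formula its area is 1.00.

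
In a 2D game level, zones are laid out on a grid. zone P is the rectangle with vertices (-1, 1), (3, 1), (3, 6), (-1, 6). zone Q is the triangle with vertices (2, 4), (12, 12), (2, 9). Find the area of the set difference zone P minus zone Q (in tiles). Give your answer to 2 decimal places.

|zone P| = 20, |zone P∩zone Q| = 1.6.
|zone P ∖ zone Q| = |zone P| − |zone P∩zone Q| = 20 − 1.6 = 18.40.

18.40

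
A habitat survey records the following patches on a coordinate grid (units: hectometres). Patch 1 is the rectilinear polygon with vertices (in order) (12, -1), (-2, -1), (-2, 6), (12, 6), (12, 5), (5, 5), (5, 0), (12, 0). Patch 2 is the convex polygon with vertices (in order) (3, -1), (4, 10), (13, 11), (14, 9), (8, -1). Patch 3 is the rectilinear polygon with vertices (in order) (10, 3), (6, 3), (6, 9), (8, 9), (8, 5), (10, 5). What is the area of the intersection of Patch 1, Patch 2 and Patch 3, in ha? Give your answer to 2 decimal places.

2.00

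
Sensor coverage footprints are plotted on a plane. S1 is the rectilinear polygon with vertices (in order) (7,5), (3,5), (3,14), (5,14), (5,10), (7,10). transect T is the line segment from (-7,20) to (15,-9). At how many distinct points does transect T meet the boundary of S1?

2

The segment meets the boundary at (4.379,5), (3,6.818).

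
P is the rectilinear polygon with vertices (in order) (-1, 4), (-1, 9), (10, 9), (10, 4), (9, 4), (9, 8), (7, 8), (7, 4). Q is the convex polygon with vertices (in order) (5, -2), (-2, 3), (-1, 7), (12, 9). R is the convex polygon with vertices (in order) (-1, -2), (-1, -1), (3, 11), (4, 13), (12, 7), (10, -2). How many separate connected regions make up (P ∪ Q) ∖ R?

2

(P ∪ Q) ∖ R splits into 2 disjoint pieces (area 17.5705, area 1.4974).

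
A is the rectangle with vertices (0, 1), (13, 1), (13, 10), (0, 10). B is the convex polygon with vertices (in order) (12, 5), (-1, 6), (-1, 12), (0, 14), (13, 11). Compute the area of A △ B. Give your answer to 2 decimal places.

|A| = 117, |B| = 96, |A∩B| = 56.5449.
|A △ B| = |A| + |B| − 2·|A∩B| = 117 + 96 − 113.0897 = 99.91.

99.91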